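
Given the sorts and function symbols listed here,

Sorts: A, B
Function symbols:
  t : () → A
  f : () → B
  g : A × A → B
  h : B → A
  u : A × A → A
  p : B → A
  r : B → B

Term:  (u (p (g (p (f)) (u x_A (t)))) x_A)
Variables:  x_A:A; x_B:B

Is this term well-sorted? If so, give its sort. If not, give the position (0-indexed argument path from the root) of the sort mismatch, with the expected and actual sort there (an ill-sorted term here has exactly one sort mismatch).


        (f) : B
      (p (f)) : A
        x_A : A
        (t) : A
      (u x_A (t)) : A
    (g (p (f)) (u x_A (t))) : B
  (p (g (p (f)) (u x_A (t)))) : A
  x_A : A
(u (p (g (p (f)) (u x_A (t)))) x_A) : A

well-sorted; sort = A


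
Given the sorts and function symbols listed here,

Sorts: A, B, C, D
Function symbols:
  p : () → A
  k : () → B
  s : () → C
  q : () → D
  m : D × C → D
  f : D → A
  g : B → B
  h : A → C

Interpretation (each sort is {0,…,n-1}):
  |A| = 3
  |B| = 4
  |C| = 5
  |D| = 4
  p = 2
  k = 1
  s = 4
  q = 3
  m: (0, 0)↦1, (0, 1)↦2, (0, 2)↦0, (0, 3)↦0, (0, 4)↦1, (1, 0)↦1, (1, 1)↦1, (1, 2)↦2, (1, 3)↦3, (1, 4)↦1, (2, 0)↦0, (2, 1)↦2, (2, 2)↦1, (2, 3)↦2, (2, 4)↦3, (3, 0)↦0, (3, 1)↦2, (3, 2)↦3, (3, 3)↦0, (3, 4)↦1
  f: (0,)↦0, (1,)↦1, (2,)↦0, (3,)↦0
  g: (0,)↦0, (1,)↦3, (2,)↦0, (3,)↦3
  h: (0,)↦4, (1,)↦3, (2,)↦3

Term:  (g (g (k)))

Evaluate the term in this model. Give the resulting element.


value = 3

  k = 1
  (g (k)) = g(1,) = 3
  (g (g (k))) = g(3,) = 3


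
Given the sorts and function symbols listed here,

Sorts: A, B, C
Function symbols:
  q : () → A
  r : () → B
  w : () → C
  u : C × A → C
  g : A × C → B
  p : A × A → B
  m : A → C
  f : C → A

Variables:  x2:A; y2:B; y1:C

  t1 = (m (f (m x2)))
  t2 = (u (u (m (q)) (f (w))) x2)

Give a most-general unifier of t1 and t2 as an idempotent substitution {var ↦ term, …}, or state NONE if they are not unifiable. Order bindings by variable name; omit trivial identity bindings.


head clash or occurs-check failure — not unifiable

NONE (not unifiable)


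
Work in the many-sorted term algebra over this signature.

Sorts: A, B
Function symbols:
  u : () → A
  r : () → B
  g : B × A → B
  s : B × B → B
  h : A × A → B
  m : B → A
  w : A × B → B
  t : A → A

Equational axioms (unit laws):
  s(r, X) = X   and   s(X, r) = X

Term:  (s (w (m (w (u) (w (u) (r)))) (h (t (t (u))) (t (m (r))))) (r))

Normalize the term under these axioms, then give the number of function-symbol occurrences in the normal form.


size = 14

1. (s (w (m (w (u) (w (u) (r)))) (h (t (t (u))) (t (m (r))))) (r))  →  (w (m (w (u) (w (u) (r)))) (h (t (t (u))) (t (m (r)))))
normal form: (w (m (w (u) (w (u) (r)))) (h (t (t (u))) (t (m (r)))))


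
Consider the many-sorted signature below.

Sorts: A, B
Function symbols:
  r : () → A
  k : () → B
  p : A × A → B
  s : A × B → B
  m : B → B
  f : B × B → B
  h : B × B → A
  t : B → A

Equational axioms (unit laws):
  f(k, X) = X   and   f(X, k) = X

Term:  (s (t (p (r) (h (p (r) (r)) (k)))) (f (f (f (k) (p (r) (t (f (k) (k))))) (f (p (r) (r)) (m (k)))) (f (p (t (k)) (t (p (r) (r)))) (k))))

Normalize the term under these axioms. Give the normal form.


normal form = (s (t (p (r) (h (p (r) (r)) (k)))) (f (f (p (r) (t (k))) (f (p (r) (r)) (m (k)))) (p (t (k)) (t (p (r) (r))))))

1. (s (t (p (r) (h (p (r) (r)) (k)))) (f (f (f (k) (p (r) (t (f (k) (k))))) (f (p (r) (r)) (m (k)))) (f (p (t (k)) (t (p (r) (r)))) (k))))  →  (s (t (p (r) (h (p (r) (r)) (k)))) (f (f (p (r) (t (f (k) (k)))) (f (p (r) (r)) (m (k)))) (f (p (t (k)) (t (p (r) (r)))) (k))))
2. (s (t (p (r) (h (p (r) (r)) (k)))) (f (f (p (r) (t (f (k) (k)))) (f (p (r) (r)) (m (k)))) (f (p (t (k)) (t (p (r) (r)))) (k))))  →  (s (t (p (r) (h (p (r) (r)) (k)))) (f (f (p (r) (t (k))) (f (p (r) (r)) (m (k)))) (f (p (t (k)) (t (p (r) (r)))) (k))))
3. (s (t (p (r) (h (p (r) (r)) (k)))) (f (f (p (r) (t (k))) (f (p (r) (r)) (m (k)))) (f (p (t (k)) (t (p (r) (r)))) (k))))  →  (s (t (p (r) (h (p (r) (r)) (k)))) (f (f (p (r) (t (k))) (f (p (r) (r)) (m (k)))) (p (t (k)) (t (p (r) (r))))))


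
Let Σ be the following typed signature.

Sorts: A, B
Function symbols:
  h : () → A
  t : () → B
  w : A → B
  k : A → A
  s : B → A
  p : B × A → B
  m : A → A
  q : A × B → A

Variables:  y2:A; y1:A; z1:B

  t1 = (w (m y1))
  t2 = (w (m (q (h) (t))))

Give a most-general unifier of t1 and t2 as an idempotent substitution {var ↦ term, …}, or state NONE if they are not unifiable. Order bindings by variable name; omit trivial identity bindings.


{y1 ↦ (q (h) (t))}


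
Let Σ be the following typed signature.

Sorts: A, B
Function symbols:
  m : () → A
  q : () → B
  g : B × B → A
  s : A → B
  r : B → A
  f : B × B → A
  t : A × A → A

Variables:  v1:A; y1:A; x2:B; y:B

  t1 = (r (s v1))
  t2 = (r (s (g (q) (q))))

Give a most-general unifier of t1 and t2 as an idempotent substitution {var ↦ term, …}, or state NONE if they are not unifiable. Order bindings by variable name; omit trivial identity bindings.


{v1 ↦ (g (q) (q))}


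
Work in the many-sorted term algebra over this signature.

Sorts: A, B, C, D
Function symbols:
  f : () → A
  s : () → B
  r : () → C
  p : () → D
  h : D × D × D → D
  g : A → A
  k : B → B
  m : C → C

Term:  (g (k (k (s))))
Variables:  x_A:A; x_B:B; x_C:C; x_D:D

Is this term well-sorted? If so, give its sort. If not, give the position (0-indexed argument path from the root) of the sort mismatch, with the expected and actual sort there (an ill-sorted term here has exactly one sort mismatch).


ill-sorted at position [0]: expected A, got B

      (s) : B
    (k (s)) : B
  (k (k (s))) : B
(g (k (k (s)))) : ✗ arg 0 at [0] has sort B, expected A


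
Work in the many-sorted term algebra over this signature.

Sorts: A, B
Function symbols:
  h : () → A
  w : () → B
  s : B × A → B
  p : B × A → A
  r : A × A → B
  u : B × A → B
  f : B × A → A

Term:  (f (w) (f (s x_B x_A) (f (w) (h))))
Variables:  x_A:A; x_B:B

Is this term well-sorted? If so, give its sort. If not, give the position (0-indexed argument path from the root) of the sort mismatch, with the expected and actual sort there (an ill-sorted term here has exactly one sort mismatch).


  (w) : B
      x_B : B
      x_A : A
    (s x_B x_A) : B
      (w) : B
      (h) : A
    (f (w) (h)) : A
  (f (s x_B x_A) (f (w) (h))) : A
(f (w) (f (s x_B x_A) (f (w) (h)))) : A

well-sorted; sort = A


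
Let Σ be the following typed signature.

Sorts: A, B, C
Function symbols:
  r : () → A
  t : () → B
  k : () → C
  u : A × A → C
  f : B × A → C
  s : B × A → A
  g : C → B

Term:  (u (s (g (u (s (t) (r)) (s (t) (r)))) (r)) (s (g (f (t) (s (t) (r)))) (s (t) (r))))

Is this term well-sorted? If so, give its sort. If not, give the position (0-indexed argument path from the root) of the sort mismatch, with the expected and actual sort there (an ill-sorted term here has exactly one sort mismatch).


          (t) : B
          (r) : A
        (s (t) (r)) : A
          (t) : B
          (r) : A
        (s (t) (r)) : A
      (u (s (t) (r)) (s (t) (r))) : C
    (g (u (s (t) (r)) (s (t) (r)))) : B
    (r) : A
  (s (g (u (s (t) (r)) (s (t) (r)))) (r)) : A
        (t) : B
          (t) : B
          (r) : A
        (s (t) (r)) : A
      (f (t) (s (t) (r))) : C
    (g (f (t) (s (t) (r)))) : B
      (t) : B
      (r) : A
    (s (t) (r)) : A
  (s (g (f (t) (s (t) (r)))) (s (t) (r))) : A
(u (s (g (u (s (t) (r)) (s (t) (r)))) (r)) (s (g (f (t) (s (t) (r)))) (s (t) (r)))) : C

well-sorted; sort = C


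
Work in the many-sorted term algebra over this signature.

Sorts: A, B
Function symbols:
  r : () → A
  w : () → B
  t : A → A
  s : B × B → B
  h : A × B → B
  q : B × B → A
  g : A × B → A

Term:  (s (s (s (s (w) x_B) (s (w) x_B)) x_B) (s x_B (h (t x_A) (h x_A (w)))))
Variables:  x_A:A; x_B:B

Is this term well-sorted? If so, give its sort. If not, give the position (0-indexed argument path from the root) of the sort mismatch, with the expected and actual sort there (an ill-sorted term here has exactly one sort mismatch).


        (w) : B
        x_B : B
      (s (w) x_B) : B
        (w) : B
        x_B : B
      (s (w) x_B) : B
    (s (s (w) x_B) (s (w) x_B)) : B
    x_B : B
  (s (s (s (w) x_B) (s (w) x_B)) x_B) : B
    x_B : B
        x_A : A
      (t x_A) : A
        x_A : A
        (w) : B
      (h x_A (w)) : B
    (h (t x_A) (h x_A (w))) : B
  (s x_B (h (t x_A) (h x_A (w)))) : B
(s (s (s (s (w) x_B) (s (w) x_B)) x_B) (s x_B (h (t x_A) (h x_A (w))))) : B

well-sorted; sort = B


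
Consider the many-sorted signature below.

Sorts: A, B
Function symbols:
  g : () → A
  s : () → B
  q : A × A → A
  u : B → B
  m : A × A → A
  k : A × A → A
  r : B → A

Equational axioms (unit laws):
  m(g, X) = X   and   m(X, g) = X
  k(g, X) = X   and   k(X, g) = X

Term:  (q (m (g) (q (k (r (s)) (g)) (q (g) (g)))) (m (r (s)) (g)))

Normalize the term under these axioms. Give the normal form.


normal form = (q (q (r (s)) (q (g) (g))) (r (s)))

1. (q (m (g) (q (k (r (s)) (g)) (q (g) (g)))) (m (r (s)) (g)))  →  (q (q (k (r (s)) (g)) (q (g) (g))) (m (r (s)) (g)))
2. (q (q (k (r (s)) (g)) (q (g) (g))) (m (r (s)) (g)))  →  (q (q (r (s)) (q (g) (g))) (m (r (s)) (g)))
3. (q (q (r (s)) (q (g) (g))) (m (r (s)) (g)))  →  (q (q (r (s)) (q (g) (g))) (r (s)))


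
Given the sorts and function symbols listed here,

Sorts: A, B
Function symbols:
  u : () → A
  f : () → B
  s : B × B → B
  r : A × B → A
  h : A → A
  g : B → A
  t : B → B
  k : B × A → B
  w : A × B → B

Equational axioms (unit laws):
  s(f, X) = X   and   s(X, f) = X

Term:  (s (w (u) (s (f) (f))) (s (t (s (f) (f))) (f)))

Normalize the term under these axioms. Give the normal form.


1. (s (w (u) (s (f) (f))) (s (t (s (f) (f))) (f)))  →  (s (w (u) (f)) (s (t (s (f) (f))) (f)))
2. (s (w (u) (f)) (s (t (s (f) (f))) (f)))  →  (s (w (u) (f)) (t (s (f) (f))))
3. (s (w (u) (f)) (t (s (f) (f))))  →  (s (w (u) (f)) (t (f)))

normal form = (s (w (u) (f)) (t (f)))


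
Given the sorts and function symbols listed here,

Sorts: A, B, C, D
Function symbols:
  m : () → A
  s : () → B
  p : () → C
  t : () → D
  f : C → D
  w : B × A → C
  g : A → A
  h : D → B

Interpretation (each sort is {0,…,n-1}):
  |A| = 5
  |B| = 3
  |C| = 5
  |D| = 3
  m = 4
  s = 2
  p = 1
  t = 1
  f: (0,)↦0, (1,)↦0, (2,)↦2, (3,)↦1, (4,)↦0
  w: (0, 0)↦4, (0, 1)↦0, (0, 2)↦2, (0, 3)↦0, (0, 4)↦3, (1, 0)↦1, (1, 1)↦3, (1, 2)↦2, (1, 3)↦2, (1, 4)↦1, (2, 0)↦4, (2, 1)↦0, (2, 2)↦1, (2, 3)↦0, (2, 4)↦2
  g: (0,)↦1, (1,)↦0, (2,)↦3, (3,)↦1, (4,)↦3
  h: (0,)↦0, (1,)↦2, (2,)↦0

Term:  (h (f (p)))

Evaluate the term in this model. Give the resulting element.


value = 0

  p = 1
  (f (p)) = f(1,) = 0
  (h (f (p))) = h(0,) = 0


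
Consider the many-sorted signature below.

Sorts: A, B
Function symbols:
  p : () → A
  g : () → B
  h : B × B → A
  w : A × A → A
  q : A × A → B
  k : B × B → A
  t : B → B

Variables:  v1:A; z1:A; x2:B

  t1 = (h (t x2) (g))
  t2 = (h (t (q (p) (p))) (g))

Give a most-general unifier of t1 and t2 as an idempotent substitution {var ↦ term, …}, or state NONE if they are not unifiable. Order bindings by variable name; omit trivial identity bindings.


{x2 ↦ (q (p) (p))}


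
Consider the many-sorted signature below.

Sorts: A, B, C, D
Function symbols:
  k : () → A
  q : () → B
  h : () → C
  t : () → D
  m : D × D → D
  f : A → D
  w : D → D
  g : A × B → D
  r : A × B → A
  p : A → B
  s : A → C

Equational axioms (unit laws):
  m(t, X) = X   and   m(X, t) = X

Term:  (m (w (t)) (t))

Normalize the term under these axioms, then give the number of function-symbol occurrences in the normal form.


size = 2

1. (m (w (t)) (t))  →  (w (t))
normal form: (w (t))


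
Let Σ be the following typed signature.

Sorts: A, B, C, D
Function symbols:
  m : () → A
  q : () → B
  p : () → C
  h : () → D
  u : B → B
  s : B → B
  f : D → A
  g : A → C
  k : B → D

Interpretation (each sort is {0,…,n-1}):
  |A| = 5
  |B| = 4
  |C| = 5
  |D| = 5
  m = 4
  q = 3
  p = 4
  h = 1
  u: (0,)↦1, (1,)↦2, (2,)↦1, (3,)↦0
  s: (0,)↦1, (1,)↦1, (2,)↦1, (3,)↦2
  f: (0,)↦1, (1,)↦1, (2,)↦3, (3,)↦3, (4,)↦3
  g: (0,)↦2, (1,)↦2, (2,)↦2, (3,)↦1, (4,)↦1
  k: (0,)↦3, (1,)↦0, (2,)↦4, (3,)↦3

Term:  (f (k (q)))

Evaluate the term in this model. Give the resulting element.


  q = 3
  (k (q)) = k(3,) = 3
  (f (k (q))) = f(3,) = 3

value = 3


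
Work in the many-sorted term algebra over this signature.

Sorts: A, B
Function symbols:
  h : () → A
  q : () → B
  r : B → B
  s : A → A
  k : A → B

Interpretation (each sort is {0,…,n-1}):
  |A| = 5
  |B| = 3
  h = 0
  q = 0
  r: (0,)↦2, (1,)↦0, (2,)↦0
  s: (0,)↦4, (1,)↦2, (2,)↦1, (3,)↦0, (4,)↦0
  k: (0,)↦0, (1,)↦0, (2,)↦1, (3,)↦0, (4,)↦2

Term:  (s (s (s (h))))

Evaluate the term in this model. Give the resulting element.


value = 4

  h = 0
  (s (h)) = s(0,) = 4
  (s (s (h))) = s(4,) = 0
  (s (s (s (h)))) = s(0,) = 4


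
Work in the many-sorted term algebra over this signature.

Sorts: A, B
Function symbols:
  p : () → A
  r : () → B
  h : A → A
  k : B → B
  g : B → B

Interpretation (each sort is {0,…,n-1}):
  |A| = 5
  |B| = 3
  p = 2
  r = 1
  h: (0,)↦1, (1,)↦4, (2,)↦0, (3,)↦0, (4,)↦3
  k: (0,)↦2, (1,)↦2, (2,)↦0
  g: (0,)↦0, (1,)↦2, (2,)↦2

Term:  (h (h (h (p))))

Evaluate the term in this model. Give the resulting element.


value = 4

  p = 2
  (h (p)) = h(2,) = 0
  (h (h (p))) = h(0,) = 1
  (h (h (h (p)))) = h(1,) = 4


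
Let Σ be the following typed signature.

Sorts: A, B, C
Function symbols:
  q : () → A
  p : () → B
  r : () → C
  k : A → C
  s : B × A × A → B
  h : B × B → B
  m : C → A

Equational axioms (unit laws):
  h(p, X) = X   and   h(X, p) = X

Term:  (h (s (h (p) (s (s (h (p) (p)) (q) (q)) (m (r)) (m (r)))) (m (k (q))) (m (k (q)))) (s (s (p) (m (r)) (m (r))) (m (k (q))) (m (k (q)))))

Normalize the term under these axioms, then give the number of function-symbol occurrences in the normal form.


1. (h (s (h (p) (s (s (h (p) (p)) (q) (q)) (m (r)) (m (r)))) (m (k (q))) (m (k (q)))) (s (s (p) (m (r)) (m (r))) (m (k (q))) (m (k (q)))))  →  (h (s (s (s (h (p) (p)) (q) (q)) (m (r)) (m (r))) (m (k (q))) (m (k (q)))) (s (s (p) (m (r)) (m (r))) (m (k (q))) (m (k (q)))))
2. (h (s (s (s (h (p) (p)) (q) (q)) (m (r)) (m (r))) (m (k (q))) (m (k (q)))) (s (s (p) (m (r)) (m (r))) (m (k (q))) (m (k (q)))))  →  (h (s (s (s (p) (q) (q)) (m (r)) (m (r))) (m (k (q))) (m (k (q)))) (s (s (p) (m (r)) (m (r))) (m (k (q))) (m (k (q)))))
normal form: (h (s (s (s (p) (q) (q)) (m (r)) (m (r))) (m (k (q))) (m (k (q)))) (s (s (p) (m (r)) (m (r))) (m (k (q))) (m (k (q)))))

size = 30


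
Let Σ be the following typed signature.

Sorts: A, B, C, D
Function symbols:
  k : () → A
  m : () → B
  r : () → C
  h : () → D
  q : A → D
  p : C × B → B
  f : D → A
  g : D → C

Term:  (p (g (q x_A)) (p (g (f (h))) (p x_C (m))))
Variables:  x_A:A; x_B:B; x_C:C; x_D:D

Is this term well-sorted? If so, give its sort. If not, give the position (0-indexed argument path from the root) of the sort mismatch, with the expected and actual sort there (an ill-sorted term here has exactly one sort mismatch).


      x_A : A
    (q x_A) : D
  (g (q x_A)) : C
        (h) : D
      (f (h)) : A
    (g (f (h))) : ✗ arg 0 at [1, 0, 0] has sort A, expected D
      x_C : C
      (m) : B
    (p x_C (m)) : B

ill-sorted at position [1, 0, 0]: expected D, got A


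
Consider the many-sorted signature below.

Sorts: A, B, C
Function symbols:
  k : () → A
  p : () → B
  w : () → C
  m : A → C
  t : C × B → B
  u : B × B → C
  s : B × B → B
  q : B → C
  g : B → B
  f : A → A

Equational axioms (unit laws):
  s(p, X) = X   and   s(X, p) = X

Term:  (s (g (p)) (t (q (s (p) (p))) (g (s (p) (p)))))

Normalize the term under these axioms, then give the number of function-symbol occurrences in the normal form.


size = 8

1. (s (g (p)) (t (q (s (p) (p))) (g (s (p) (p)))))  →  (s (g (p)) (t (q (p)) (g (s (p) (p)))))
2. (s (g (p)) (t (q (p)) (g (s (p) (p)))))  →  (s (g (p)) (t (q (p)) (g (p))))
normal form: (s (g (p)) (t (q (p)) (g (p))))


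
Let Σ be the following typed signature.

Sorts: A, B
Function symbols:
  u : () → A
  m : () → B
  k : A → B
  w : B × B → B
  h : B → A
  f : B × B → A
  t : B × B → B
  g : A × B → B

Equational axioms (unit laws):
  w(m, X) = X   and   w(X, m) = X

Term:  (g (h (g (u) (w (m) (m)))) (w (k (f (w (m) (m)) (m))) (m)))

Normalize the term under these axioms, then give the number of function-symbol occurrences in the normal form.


size = 9

1. (g (h (g (u) (w (m) (m)))) (w (k (f (w (m) (m)) (m))) (m)))  →  (g (h (g (u) (m))) (w (k (f (w (m) (m)) (m))) (m)))
2. (g (h (g (u) (m))) (w (k (f (w (m) (m)) (m))) (m)))  →  (g (h (g (u) (m))) (k (f (w (m) (m)) (m))))
3. (g (h (g (u) (m))) (k (f (w (m) (m)) (m))))  →  (g (h (g (u) (m))) (k (f (m) (m))))
normal form: (g (h (g (u) (m))) (k (f (m) (m))))


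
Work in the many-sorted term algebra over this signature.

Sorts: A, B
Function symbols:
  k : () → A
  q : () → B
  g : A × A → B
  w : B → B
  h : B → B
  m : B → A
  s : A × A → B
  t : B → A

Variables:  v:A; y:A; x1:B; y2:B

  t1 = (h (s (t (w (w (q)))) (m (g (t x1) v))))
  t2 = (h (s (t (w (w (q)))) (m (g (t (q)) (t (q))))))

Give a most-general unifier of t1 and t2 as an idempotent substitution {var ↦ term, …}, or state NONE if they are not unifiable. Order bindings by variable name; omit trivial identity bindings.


{v ↦ (t (q)), x1 ↦ (q)}


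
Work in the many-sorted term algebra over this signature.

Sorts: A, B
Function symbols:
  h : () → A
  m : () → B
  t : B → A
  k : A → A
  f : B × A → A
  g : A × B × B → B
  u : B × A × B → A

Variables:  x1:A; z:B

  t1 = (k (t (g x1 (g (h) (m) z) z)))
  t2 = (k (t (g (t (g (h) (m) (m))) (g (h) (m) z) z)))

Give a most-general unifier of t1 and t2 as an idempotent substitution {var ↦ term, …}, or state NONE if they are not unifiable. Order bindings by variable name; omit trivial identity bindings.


{x1 ↦ (t (g (h) (m) (m)))}


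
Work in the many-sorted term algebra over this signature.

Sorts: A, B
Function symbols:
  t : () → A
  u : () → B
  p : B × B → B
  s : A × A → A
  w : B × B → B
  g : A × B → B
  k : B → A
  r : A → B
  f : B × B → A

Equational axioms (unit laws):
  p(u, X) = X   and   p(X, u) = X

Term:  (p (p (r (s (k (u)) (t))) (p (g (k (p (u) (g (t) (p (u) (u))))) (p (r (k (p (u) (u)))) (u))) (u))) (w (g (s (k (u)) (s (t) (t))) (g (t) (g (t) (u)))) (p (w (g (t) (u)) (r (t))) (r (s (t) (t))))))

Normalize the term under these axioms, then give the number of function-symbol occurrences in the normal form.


1. (p (p (r (s (k (u)) (t))) (p (g (k (p (u) (g (t) (p (u) (u))))) (p (r (k (p (u) (u)))) (u))) (u))) (w (g (s (k (u)) (s (t) (t))) (g (t) (g (t) (u)))) (p (w (g (t) (u)) (r (t))) (r (s (t) (t))))))  →  (p (p (r (s (k (u)) (t))) (g (k (p (u) (g (t) (p (u) (u))))) (p (r (k (p (u) (u)))) (u)))) (w (g (s (k (u)) (s (t) (t))) (g (t) (g (t) (u)))) (p (w (g (t) (u)) (r (t))) (r (s (t) (t))))))
2. (p (p (r (s (k (u)) (t))) (g (k (p (u) (g (t) (p (u) (u))))) (p (r (k (p (u) (u)))) (u)))) (w (g (s (k (u)) (s (t) (t))) (g (t) (g (t) (u)))) (p (w (g (t) (u)) (r (t))) (r (s (t) (t))))))  →  (p (p (r (s (k (u)) (t))) (g (k (g (t) (p (u) (u)))) (p (r (k (p (u) (u)))) (u)))) (w (g (s (k (u)) (s (t) (t))) (g (t) (g (t) (u)))) (p (w (g (t) (u)) (r (t))) (r (s (t) (t))))))
3. (p (p (r (s (k (u)) (t))) (g (k (g (t) (p (u) (u)))) (p (r (k (p (u) (u)))) (u)))) (w (g (s (k (u)) (s (t) (t))) (g (t) (g (t) (u)))) (p (w (g (t) (u)) (r (t))) (r (s (t) (t))))))  →  (p (p (r (s (k (u)) (t))) (g (k (g (t) (u))) (p (r (k (p (u) (u)))) (u)))) (w (g (s (k (u)) (s (t) (t))) (g (t) (g (t) (u)))) (p (w (g (t) (u)) (r (t))) (r (s (t) (t))))))
4. (p (p (r (s (k (u)) (t))) (g (k (g (t) (u))) (p (r (k (p (u) (u)))) (u)))) (w (g (s (k (u)) (s (t) (t))) (g (t) (g (t) (u)))) (p (w (g (t) (u)) (r (t))) (r (s (t) (t))))))  →  (p (p (r (s (k (u)) (t))) (g (k (g (t) (u))) (r (k (p (u) (u)))))) (w (g (s (k (u)) (s (t) (t))) (g (t) (g (t) (u)))) (p (w (g (t) (u)) (r (t))) (r (s (t) (t))))))
5. (p (p (r (s (k (u)) (t))) (g (k (g (t) (u))) (r (k (p (u) (u)))))) (w (g (s (k (u)) (s (t) (t))) (g (t) (g (t) (u)))) (p (w (g (t) (u)) (r (t))) (r (s (t) (t))))))  →  (p (p (r (s (k (u)) (t))) (g (k (g (t) (u))) (r (k (u))))) (w (g (s (k (u)) (s (t) (t))) (g (t) (g (t) (u)))) (p (w (g (t) (u)) (r (t))) (r (s (t) (t))))))
normal form: (p (p (r (s (k (u)) (t))) (g (k (g (t) (u))) (r (k (u))))) (w (g (s (k (u)) (s (t) (t))) (g (t) (g (t) (u)))) (p (w (g (t) (u)) (r (t))) (r (s (t) (t))))))

size = 39


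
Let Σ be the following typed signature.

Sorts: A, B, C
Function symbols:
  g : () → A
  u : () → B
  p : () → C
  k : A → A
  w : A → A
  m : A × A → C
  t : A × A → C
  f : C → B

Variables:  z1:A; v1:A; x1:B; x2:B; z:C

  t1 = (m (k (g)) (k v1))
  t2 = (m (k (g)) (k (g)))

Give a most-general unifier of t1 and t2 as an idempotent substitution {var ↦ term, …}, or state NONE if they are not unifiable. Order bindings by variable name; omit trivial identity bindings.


{v1 ↦ (g)}


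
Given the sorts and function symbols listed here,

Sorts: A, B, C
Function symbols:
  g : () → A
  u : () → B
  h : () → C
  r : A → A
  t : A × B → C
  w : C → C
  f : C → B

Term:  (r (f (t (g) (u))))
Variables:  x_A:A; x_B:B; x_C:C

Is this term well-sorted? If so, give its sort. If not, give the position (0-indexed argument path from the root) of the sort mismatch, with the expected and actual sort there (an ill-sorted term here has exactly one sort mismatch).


ill-sorted at position [0]: expected A, got B

      (g) : A
      (u) : B
    (t (g) (u)) : C
  (f (t (g) (u))) : B
(r (f (t (g) (u)))) : ✗ arg 0 at [0] has sort B, expected A


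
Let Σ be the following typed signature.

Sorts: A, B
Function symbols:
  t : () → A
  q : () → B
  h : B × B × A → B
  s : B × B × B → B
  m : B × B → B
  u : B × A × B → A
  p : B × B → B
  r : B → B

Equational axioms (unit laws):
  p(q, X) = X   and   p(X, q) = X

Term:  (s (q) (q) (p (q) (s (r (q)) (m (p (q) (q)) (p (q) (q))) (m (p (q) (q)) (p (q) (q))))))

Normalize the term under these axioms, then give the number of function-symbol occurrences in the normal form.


size = 12

1. (s (q) (q) (p (q) (s (r (q)) (m (p (q) (q)) (p (q) (q))) (m (p (q) (q)) (p (q) (q))))))  →  (s (q) (q) (s (r (q)) (m (p (q) (q)) (p (q) (q))) (m (p (q) (q)) (p (q) (q)))))
2. (s (q) (q) (s (r (q)) (m (p (q) (q)) (p (q) (q))) (m (p (q) (q)) (p (q) (q)))))  →  (s (q) (q) (s (r (q)) (m (q) (p (q) (q))) (m (p (q) (q)) (p (q) (q)))))
3. (s (q) (q) (s (r (q)) (m (q) (p (q) (q))) (m (p (q) (q)) (p (q) (q)))))  →  (s (q) (q) (s (r (q)) (m (q) (q)) (m (p (q) (q)) (p (q) (q)))))
4. (s (q) (q) (s (r (q)) (m (q) (q)) (m (p (q) (q)) (p (q) (q)))))  →  (s (q) (q) (s (r (q)) (m (q) (q)) (m (q) (p (q) (q)))))
5. (s (q) (q) (s (r (q)) (m (q) (q)) (m (q) (p (q) (q)))))  →  (s (q) (q) (s (r (q)) (m (q) (q)) (m (q) (q))))
normal form: (s (q) (q) (s (r (q)) (m (q) (q)) (m (q) (q))))


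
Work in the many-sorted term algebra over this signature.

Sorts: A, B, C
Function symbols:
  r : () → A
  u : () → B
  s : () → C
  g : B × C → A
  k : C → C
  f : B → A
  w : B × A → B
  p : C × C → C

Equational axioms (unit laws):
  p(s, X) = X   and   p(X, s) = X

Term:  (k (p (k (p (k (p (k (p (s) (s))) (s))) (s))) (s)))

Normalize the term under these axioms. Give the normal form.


1. (k (p (k (p (k (p (k (p (s) (s))) (s))) (s))) (s)))  →  (k (k (p (k (p (k (p (s) (s))) (s))) (s))))
2. (k (k (p (k (p (k (p (s) (s))) (s))) (s))))  →  (k (k (k (p (k (p (s) (s))) (s)))))
3. (k (k (k (p (k (p (s) (s))) (s)))))  →  (k (k (k (k (p (s) (s))))))
4. (k (k (k (k (p (s) (s))))))  →  (k (k (k (k (s)))))

normal form = (k (k (k (k (s)))))


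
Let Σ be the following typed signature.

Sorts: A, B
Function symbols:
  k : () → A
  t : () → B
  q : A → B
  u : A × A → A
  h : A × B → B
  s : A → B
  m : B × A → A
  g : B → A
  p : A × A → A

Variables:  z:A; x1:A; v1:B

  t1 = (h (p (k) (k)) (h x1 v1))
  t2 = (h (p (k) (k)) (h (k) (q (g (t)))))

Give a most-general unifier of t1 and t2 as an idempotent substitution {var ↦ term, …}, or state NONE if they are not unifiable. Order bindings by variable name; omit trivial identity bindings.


{v1 ↦ (q (g (t))), x1 ↦ (k)}


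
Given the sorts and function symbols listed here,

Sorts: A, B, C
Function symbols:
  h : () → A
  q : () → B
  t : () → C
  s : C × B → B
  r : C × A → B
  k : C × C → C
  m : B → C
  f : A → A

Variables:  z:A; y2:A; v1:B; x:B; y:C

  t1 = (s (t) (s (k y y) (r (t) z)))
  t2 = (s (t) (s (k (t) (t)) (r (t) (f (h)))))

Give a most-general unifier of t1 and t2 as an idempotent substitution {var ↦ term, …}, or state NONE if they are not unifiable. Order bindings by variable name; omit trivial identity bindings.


{y ↦ (t), z ↦ (f (h))}


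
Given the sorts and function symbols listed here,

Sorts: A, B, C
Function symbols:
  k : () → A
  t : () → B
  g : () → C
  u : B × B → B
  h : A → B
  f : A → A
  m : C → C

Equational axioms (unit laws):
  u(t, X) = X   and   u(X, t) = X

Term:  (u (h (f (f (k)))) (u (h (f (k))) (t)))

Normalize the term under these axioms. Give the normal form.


1. (u (h (f (f (k)))) (u (h (f (k))) (t)))  →  (u (h (f (f (k)))) (h (f (k))))

normal form = (u (h (f (f (k)))) (h (f (k))))


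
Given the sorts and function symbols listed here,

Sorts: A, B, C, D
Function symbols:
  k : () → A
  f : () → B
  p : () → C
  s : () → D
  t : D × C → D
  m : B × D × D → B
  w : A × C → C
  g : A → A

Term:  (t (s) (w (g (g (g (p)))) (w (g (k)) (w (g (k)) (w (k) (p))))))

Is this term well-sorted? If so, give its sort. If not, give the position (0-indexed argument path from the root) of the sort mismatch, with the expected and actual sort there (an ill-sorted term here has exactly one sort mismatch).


ill-sorted at position [1, 0, 0, 0, 0]: expected A, got C

  (s) : D
          (p) : C
        (g (p)) : ✗ arg 0 at [1, 0, 0, 0, 0] has sort C, expected A
        (k) : A
      (g (k)) : A
          (k) : A
        (g (k)) : A
          (k) : A
          (p) : C
        (w (k) (p)) : C
      (w (g (k)) (w (k) (p))) : C
    (w (g (k)) (w (g (k)) (w (k) (p)))) : C


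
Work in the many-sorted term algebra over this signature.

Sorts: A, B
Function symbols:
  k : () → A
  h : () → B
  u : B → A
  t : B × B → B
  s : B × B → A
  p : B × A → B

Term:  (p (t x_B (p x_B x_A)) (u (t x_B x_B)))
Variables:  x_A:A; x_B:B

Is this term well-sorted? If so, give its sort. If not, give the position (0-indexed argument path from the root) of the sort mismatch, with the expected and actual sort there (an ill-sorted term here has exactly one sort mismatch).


    x_B : B
      x_B : B
      x_A : A
    (p x_B x_A) : B
  (t x_B (p x_B x_A)) : B
      x_B : B
      x_B : B
    (t x_B x_B) : B
  (u (t x_B x_B)) : A
(p (t x_B (p x_B x_A)) (u (t x_B x_B))) : B

well-sorted; sort = B


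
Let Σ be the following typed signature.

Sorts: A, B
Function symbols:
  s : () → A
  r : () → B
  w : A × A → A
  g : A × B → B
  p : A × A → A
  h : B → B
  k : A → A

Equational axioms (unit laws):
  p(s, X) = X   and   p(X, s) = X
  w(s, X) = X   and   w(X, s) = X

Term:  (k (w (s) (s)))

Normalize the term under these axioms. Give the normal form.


1. (k (w (s) (s)))  →  (k (s))

normal form = (k (s))


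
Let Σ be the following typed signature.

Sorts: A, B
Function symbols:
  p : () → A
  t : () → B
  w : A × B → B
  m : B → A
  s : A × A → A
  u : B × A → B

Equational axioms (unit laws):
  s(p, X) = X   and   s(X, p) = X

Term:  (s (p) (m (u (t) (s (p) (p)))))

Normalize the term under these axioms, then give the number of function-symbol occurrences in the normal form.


size = 4

1. (s (p) (m (u (t) (s (p) (p)))))  →  (m (u (t) (s (p) (p))))
2. (m (u (t) (s (p) (p))))  →  (m (u (t) (p)))
normal form: (m (u (t) (p)))


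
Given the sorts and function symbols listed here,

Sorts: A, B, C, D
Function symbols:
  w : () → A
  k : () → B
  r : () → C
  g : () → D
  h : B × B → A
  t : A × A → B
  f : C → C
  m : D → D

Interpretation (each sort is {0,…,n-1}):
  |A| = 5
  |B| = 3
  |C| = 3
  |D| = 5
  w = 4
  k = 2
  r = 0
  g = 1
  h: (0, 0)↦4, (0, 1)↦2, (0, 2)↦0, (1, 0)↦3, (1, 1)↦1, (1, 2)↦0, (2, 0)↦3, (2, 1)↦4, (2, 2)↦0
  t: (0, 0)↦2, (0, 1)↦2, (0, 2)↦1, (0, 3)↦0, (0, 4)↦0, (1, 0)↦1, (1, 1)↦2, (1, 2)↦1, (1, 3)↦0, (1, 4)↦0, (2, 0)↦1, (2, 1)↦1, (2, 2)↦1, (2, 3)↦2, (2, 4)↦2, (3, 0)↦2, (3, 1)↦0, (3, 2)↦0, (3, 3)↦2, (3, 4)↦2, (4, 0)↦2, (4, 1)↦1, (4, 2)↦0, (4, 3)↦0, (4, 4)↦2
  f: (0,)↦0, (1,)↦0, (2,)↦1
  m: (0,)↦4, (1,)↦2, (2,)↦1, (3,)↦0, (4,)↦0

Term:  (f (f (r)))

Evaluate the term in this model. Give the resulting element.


value = 0

  r = 0
  (f (r)) = f(0,) = 0
  (f (f (r))) = f(0,) = 0


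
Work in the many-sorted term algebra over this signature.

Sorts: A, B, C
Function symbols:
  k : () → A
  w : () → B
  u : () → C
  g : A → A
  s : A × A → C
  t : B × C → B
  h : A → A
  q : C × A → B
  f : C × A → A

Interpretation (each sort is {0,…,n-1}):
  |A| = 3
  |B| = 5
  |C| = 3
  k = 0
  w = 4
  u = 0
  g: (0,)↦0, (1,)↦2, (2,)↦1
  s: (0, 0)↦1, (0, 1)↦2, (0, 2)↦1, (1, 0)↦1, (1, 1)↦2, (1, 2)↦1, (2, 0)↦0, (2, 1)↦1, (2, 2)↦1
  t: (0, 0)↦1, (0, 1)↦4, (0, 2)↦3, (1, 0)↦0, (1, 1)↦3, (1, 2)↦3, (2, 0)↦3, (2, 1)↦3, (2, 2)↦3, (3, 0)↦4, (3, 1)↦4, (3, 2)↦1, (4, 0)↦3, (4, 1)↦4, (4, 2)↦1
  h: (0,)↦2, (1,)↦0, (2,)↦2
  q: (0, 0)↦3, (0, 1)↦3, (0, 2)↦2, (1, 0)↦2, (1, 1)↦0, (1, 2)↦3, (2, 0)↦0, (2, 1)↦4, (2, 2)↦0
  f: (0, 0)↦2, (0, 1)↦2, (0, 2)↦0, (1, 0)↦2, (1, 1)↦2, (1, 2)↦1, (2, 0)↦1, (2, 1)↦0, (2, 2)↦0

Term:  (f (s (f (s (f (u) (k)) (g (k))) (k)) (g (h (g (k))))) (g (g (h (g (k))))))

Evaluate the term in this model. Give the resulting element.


value = 1

  u = 0
  k = 0
  (f (u) (k)) = f(0, 0) = 2
  k = 0
  (g (k)) = g(0,) = 0
  (s (f (u) (k)) (g (k))) = s(2, 0) = 0
  k = 0
  (f (s (f (u) (k)) (g (k))) (k)) = f(0, 0) = 2
  k = 0
  (g (k)) = g(0,) = 0
  (h (g (k))) = h(0,) = 2
  (g (h (g (k)))) = g(2,) = 1
  (s (f (s (f (u) (k)) (g (k))) (k)) (g (h (g (k))))) = s(2, 1) = 1
  k = 0
  (g (k)) = g(0,) = 0
  (h (g (k))) = h(0,) = 2
  (g (h (g (k)))) = g(2,) = 1
  (g (g (h (g (k))))) = g(1,) = 2
  (f (s (f (s (f (u) (k)) (g (k))) (k)) (g (h (g (k))))) (g (g (h (g (k)))))) = f(1, 2) = 1


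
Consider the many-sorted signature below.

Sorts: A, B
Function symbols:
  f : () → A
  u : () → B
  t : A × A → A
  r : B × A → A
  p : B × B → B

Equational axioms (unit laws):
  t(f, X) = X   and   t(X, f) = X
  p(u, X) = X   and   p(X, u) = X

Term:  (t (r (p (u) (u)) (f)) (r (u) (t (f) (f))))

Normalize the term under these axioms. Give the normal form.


normal form = (t (r (u) (f)) (r (u) (f)))

1. (t (r (p (u) (u)) (f)) (r (u) (t (f) (f))))  →  (t (r (u) (f)) (r (u) (t (f) (f))))
2. (t (r (u) (f)) (r (u) (t (f) (f))))  →  (t (r (u) (f)) (r (u) (f)))


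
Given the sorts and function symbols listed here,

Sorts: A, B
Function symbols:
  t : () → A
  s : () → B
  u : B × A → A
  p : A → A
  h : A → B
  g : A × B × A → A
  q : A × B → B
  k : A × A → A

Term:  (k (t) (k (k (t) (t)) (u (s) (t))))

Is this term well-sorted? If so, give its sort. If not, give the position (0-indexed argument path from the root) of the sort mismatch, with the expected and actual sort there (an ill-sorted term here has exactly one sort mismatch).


well-sorted; sort = A

  (t) : A
      (t) : A
      (t) : A
    (k (t) (t)) : A
      (s) : B
      (t) : A
    (u (s) (t)) : A
  (k (k (t) (t)) (u (s) (t))) : A
(k (t) (k (k (t) (t)) (u (s) (t)))) : A


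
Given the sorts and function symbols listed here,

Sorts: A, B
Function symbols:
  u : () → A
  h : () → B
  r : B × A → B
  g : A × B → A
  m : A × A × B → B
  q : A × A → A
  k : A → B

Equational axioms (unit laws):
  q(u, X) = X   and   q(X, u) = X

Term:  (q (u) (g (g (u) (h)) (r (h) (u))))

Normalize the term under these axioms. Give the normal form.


1. (q (u) (g (g (u) (h)) (r (h) (u))))  →  (g (g (u) (h)) (r (h) (u)))

normal form = (g (g (u) (h)) (r (h) (u)))


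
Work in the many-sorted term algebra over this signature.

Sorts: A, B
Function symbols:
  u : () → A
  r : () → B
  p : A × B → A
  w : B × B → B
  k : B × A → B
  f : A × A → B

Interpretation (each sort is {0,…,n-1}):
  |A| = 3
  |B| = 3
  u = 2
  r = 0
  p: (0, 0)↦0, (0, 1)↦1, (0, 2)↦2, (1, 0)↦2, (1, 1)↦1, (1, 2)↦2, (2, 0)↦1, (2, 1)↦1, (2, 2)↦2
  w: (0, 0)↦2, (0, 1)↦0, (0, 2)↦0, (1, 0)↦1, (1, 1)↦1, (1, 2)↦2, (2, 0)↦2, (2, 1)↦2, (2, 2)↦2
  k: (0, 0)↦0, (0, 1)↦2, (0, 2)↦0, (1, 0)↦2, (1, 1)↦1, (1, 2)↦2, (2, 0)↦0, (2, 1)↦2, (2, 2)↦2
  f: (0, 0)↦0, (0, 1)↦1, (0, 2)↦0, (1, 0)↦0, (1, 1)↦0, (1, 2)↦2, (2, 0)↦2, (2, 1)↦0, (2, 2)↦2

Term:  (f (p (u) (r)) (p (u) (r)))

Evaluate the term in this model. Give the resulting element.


  u = 2
  r = 0
  (p (u) (r)) = p(2, 0) = 1
  u = 2
  r = 0
  (p (u) (r)) = p(2, 0) = 1
  (f (p (u) (r)) (p (u) (r))) = f(1, 1) = 0

value = 0


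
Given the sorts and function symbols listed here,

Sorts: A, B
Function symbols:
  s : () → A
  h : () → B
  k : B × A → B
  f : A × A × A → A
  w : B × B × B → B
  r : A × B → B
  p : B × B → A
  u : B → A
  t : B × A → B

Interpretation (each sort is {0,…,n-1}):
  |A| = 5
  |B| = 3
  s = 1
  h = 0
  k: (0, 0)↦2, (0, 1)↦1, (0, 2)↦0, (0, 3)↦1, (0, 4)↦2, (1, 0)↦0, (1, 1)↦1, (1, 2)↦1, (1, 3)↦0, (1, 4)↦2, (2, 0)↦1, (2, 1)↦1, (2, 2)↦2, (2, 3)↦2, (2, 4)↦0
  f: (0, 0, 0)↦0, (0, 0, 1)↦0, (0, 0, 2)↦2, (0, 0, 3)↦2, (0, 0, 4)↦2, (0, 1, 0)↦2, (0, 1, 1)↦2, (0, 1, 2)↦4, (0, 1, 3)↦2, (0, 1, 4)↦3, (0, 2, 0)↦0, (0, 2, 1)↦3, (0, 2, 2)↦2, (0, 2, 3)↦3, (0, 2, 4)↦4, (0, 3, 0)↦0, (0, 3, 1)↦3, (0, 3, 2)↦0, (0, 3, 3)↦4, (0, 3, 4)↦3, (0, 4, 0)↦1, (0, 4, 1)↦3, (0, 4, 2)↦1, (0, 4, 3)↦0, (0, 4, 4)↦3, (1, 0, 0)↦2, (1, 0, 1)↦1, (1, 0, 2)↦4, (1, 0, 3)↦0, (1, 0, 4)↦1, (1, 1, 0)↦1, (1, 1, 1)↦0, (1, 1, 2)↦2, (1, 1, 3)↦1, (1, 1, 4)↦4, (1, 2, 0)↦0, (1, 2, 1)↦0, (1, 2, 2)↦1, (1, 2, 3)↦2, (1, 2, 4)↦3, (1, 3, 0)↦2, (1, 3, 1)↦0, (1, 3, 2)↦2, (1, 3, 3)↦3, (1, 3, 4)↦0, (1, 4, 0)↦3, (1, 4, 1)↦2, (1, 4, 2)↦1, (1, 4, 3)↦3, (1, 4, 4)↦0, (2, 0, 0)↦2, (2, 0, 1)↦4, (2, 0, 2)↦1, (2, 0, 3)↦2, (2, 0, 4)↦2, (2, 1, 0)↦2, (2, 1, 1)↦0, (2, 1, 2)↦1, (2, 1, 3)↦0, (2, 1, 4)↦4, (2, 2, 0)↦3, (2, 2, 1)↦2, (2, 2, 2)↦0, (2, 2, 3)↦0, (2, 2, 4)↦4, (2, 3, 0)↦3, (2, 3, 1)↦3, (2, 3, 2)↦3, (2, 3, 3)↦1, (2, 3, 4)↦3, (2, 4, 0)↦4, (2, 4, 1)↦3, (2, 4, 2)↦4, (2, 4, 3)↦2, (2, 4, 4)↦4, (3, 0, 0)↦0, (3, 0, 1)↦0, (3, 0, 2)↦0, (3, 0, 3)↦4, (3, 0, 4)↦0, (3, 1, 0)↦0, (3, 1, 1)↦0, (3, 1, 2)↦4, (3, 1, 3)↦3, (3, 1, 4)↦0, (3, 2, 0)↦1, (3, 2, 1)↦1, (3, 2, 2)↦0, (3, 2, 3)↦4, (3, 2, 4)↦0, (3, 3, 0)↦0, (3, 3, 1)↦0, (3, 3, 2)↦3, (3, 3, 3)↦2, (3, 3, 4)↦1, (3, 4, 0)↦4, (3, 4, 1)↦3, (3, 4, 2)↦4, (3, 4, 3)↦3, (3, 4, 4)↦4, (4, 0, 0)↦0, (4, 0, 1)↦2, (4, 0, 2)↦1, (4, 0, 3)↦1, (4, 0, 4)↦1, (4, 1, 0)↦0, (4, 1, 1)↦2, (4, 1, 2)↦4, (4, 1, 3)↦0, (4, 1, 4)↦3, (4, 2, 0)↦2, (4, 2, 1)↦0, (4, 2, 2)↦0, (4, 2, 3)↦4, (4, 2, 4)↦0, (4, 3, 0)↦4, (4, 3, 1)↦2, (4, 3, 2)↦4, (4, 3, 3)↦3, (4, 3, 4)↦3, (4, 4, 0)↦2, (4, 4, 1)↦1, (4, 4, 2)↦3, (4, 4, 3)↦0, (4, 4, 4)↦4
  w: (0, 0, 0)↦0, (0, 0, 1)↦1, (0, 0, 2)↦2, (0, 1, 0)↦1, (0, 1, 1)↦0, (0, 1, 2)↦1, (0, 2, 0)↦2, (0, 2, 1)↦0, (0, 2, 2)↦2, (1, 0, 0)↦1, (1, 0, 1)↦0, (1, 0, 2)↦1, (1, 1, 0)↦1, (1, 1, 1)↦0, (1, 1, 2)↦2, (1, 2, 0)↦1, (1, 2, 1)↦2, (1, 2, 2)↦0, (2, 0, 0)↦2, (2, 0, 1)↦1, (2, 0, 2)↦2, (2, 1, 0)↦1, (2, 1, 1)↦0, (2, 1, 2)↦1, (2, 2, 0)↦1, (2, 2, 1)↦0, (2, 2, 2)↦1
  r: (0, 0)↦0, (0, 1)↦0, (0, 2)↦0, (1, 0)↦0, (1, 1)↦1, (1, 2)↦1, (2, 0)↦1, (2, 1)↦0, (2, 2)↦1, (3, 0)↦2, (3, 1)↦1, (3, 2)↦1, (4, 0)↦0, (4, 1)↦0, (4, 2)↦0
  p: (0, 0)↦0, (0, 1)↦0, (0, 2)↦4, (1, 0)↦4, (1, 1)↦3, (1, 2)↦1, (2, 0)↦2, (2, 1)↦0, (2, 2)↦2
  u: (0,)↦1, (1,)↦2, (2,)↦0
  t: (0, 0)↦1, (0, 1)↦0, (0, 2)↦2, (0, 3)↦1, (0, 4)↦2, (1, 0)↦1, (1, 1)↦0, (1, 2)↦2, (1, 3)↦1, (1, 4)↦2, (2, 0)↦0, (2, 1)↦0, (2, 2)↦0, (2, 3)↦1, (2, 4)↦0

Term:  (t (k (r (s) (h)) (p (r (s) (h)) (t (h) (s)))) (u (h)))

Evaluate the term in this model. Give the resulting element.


value = 0

  s = 1
  h = 0
  (r (s) (h)) = r(1, 0) = 0
  s = 1
  h = 0
  (r (s) (h)) = r(1, 0) = 0
  h = 0
  s = 1
  (t (h) (s)) = t(0, 1) = 0
  (p (r (s) (h)) (t (h) (s))) = p(0, 0) = 0
  (k (r (s) (h)) (p (r (s) (h)) (t (h) (s)))) = k(0, 0) = 2
  h = 0
  (u (h)) = u(0,) = 1
  (t (k (r (s) (h)) (p (r (s) (h)) (t (h) (s)))) (u (h))) = t(2, 1) = 0


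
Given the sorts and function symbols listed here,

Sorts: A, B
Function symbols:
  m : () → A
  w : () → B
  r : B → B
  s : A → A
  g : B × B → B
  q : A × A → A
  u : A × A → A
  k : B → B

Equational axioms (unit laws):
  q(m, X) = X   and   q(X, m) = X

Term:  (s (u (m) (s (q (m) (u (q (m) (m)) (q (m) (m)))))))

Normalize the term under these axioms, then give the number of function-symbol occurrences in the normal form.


size = 7

1. (s (u (m) (s (q (m) (u (q (m) (m)) (q (m) (m)))))))  →  (s (u (m) (s (u (q (m) (m)) (q (m) (m))))))
2. (s (u (m) (s (u (q (m) (m)) (q (m) (m))))))  →  (s (u (m) (s (u (m) (q (m) (m))))))
3. (s (u (m) (s (u (m) (q (m) (m))))))  →  (s (u (m) (s (u (m) (m)))))
normal form: (s (u (m) (s (u (m) (m)))))


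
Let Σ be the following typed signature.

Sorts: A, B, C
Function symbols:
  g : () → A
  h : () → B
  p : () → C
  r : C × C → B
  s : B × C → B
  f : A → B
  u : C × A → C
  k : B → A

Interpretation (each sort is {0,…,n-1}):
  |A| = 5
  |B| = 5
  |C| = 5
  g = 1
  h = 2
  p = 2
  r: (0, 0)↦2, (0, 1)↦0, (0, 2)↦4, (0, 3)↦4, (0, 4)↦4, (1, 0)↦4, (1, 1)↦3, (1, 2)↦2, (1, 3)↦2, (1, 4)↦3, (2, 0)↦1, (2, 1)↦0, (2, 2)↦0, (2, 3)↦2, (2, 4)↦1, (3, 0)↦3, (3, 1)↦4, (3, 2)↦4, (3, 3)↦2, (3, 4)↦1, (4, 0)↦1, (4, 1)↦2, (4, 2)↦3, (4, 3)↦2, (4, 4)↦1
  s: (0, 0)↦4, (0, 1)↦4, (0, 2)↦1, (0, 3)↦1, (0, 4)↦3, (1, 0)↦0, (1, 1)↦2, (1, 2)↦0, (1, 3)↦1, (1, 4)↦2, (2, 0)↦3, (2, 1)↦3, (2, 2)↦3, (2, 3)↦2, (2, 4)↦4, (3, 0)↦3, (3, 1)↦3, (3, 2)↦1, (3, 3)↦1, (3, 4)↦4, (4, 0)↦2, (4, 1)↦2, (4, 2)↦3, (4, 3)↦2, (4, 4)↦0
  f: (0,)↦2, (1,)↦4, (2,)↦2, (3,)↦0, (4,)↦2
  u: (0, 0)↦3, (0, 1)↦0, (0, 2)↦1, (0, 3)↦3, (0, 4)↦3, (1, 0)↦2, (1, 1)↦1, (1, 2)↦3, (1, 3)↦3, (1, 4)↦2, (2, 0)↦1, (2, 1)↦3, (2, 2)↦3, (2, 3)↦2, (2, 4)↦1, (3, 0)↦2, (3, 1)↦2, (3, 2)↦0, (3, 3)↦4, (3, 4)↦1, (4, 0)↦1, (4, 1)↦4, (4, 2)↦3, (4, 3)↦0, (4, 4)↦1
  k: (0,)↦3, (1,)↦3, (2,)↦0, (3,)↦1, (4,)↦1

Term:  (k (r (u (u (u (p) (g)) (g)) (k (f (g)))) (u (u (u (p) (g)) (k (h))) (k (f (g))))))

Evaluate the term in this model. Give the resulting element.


value = 0

  p = 2
  g = 1
  (u (p) (g)) = u(2, 1) = 3
  g = 1
  (u (u (p) (g)) (g)) = u(3, 1) = 2
  g = 1
  (f (g)) = f(1,) = 4
  (k (f (g))) = k(4,) = 1
  (u (u (u (p) (g)) (g)) (k (f (g)))) = u(2, 1) = 3
  p = 2
  g = 1
  (u (p) (g)) = u(2, 1) = 3
  h = 2
  (k (h)) = k(2,) = 0
  (u (u (p) (g)) (k (h))) = u(3, 0) = 2
  g = 1
  (f (g)) = f(1,) = 4
  (k (f (g))) = k(4,) = 1
  (u (u (u (p) (g)) (k (h))) (k (f (g)))) = u(2, 1) = 3
  (r (u (u (u (p) (g)) (g)) (k (f (g)))) (u (u (u (p) (g)) (k (h))) (k (f (g))))) = r(3, 3) = 2
  (k (r (u (u (u (p) (g)) (g)) (k (f (g)))) (u (u (u (p) (g)) (k (h))) (k (f (g)))))) = k(2,) = 0
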